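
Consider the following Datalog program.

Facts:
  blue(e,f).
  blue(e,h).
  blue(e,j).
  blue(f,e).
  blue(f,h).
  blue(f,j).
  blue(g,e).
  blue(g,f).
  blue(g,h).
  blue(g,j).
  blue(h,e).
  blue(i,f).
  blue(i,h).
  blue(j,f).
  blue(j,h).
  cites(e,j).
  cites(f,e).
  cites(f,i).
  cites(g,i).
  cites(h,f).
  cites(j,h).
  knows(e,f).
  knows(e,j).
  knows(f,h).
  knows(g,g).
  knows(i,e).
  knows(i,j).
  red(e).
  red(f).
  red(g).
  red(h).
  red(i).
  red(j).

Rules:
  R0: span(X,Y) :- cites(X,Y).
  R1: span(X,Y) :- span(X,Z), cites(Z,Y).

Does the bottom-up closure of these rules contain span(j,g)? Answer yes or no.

round 1: derive span(e,j) via R0 from cites(e,j)
round 1: derive span(f,e) via R0 from cites(f,e)
round 1: derive span(f,i) via R0 from cites(f,i)
round 1: derive span(g,i) via R0 from cites(g,i)
round 1: derive span(h,f) via R0 from cites(h,f)
round 1: derive span(j,h) via R0 from cites(j,h)
round 2: derive span(e,h) via R1 from span(e,j), cites(j,h)
round 2: derive span(f,j) via R1 from span(f,e), cites(e,j)
round 2: derive span(h,e) via R1 from span(h,f), cites(f,e)
round 2: derive span(h,i) via R1 from span(h,f), cites(f,i)
round 2: derive span(j,f) via R1 from span(j,h), cites(h,f)
round 3: derive span(e,f) via R1 from span(e,h), cites(h,f)
round 3: derive span(f,h) via R1 from span(f,j), cites(j,h)
round 3: derive span(h,j) via R1 from span(h,e), cites(e,j)
round 3: derive span(j,e) via R1 from span(j,f), cites(f,e)
round 3: derive span(j,i) via R1 from span(j,f), cites(f,i)
round 4: derive span(e,e) via R1 from span(e,f), cites(f,e)
round 4: derive span(e,i) via R1 from span(e,f), cites(f,i)
round 4: derive span(f,f) via R1 from span(f,h), cites(h,f)
round 4: derive span(h,h) via R1 from span(h,j), cites(j,h)
round 4: derive span(j,j) via R1 from span(j,e), cites(e,j)

no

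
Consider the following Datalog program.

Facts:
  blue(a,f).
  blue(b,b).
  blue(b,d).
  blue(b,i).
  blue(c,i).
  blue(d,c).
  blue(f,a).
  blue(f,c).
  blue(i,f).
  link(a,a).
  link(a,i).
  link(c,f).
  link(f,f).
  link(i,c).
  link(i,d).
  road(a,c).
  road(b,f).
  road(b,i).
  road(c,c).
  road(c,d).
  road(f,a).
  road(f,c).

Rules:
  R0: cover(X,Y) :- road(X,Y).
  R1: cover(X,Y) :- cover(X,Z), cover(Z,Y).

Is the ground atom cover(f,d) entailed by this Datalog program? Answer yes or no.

yes

round 1: derive cover(a,c) via R0 from road(a,c)
round 1: derive cover(b,f) via R0 from road(b,f)
round 1: derive cover(b,i) via R0 from road(b,i)
round 1: derive cover(c,c) via R0 from road(c,c)
round 1: derive cover(c,d) via R0 from road(c,d)
round 1: derive cover(f,a) via R0 from road(f,a)
round 1: derive cover(f,c) via R0 from road(f,c)
round 2: derive cover(a,d) via R1 from cover(a,c), cover(c,d)
round 2: derive cover(b,a) via R1 from cover(b,f), cover(f,a)
round 2: derive cover(b,c) via R1 from cover(b,f), cover(f,c)
round 2: derive cover(f,d) via R1 from cover(f,c), cover(c,d)
round 3: derive cover(b,d) via R1 from cover(b,a), cover(a,d)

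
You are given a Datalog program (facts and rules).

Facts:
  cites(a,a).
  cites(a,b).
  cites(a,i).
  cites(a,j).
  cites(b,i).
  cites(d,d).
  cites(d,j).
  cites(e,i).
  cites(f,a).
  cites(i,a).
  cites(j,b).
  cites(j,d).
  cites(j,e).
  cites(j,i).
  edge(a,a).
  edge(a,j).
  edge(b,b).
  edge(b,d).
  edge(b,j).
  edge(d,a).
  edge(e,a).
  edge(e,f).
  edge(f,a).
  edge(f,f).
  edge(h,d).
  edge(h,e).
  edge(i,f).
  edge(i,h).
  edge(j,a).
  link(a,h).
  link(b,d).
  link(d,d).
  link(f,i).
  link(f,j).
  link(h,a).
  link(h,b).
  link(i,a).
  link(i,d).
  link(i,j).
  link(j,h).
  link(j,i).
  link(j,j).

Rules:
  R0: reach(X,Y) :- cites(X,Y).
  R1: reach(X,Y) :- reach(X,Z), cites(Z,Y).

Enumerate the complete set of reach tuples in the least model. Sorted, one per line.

round 1: derive reach(a,a) via R0 from cites(a,a)
round 1: derive reach(a,b) via R0 from cites(a,b)
round 1: derive reach(a,i) via R0 from cites(a,i)
round 1: derive reach(a,j) via R0 from cites(a,j)
round 1: derive reach(b,i) via R0 from cites(b,i)
round 1: derive reach(d,d) via R0 from cites(d,d)
round 1: derive reach(d,j) via R0 from cites(d,j)
round 1: derive reach(e,i) via R0 from cites(e,i)
round 1: derive reach(f,a) via R0 from cites(f,a)
round 1: derive reach(i,a) via R0 from cites(i,a)
round 1: derive reach(j,b) via R0 from cites(j,b)
round 1: derive reach(j,d) via R0 from cites(j,d)
round 1: derive reach(j,e) via R0 from cites(j,e)
round 1: derive reach(j,i) via R0 from cites(j,i)
round 2: derive reach(a,d) via R1 from reach(a,j), cites(j,d)
round 2: derive reach(a,e) via R1 from reach(a,j), cites(j,e)
round 2: derive reach(b,a) via R1 from reach(b,i), cites(i,a)
round 2: derive reach(d,b) via R1 from reach(d,j), cites(j,b)
round 2: derive reach(d,e) via R1 from reach(d,j), cites(j,e)
round 2: derive reach(d,i) via R1 from reach(d,j), cites(j,i)
round 2: derive reach(e,a) via R1 from reach(e,i), cites(i,a)
round 2: derive reach(f,b) via R1 from reach(f,a), cites(a,b)
round 2: derive reach(f,i) via R1 from reach(f,a), cites(a,i)
round 2: derive reach(f,j) via R1 from reach(f,a), cites(a,j)
round 2: derive reach(i,b) via R1 from reach(i,a), cites(a,b)
round 2: derive reach(i,i) via R1 from reach(i,a), cites(a,i)
round 2: derive reach(i,j) via R1 from reach(i,a), cites(a,j)
round 2: derive reach(j,a) via R1 from reach(j,i), cites(i,a)
round 2: derive reach(j,j) via R1 from reach(j,d), cites(d,j)
round 3: derive reach(b,b) via R1 from reach(b,a), cites(a,b)
round 3: derive reach(b,j) via R1 from reach(b,a), cites(a,j)
round 3: derive reach(d,a) via R1 from reach(d,i), cites(i,a)
round 3: derive reach(e,b) via R1 from reach(e,a), cites(a,b)
round 3: derive reach(e,j) via R1 from reach(e,a), cites(a,j)
round 3: derive reach(f,d) via R1 from reach(f,j), cites(j,d)
round 3: derive reach(f,e) via R1 from reach(f,j), cites(j,e)
round 3: derive reach(i,d) via R1 from reach(i,j), cites(j,d)
round 3: derive reach(i,e) via R1 from reach(i,j), cites(j,e)
round 4: derive reach(b,d) via R1 from reach(b,j), cites(j,d)
round 4: derive reach(b,e) via R1 from reach(b,j), cites(j,e)
round 4: derive reach(e,d) via R1 from reach(e,j), cites(j,d)
round 4: derive reach(e,e) via R1 from reach(e,j), cites(j,e)

reach(a,a)
reach(a,b)
reach(a,d)
reach(a,e)
reach(a,i)
reach(a,j)
reach(b,a)
reach(b,b)
reach(b,d)
reach(b,e)
reach(b,i)
reach(b,j)
reach(d,a)
reach(d,b)
reach(d,d)
reach(d,e)
reach(d,i)
reach(d,j)
reach(e,a)
reach(e,b)
reach(e,d)
reach(e,e)
reach(e,i)
reach(e,j)
reach(f,a)
reach(f,b)
reach(f,d)
reach(f,e)
reach(f,i)
reach(f,j)
reach(i,a)
reach(i,b)
reach(i,d)
reach(i,e)
reach(i,i)
reach(i,j)
reach(j,a)
reach(j,b)
reach(j,d)
reach(j,e)
reach(j,i)
reach(j,j)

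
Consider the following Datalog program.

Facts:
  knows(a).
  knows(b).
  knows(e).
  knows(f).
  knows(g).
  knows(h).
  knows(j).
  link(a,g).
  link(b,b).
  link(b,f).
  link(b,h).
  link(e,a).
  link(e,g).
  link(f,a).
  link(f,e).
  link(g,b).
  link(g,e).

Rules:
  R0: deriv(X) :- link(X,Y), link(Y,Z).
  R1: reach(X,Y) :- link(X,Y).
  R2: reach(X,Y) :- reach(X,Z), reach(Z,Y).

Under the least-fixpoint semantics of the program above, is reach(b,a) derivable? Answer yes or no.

round 1: derive reach(a,g) via R1 from link(a,g)
round 1: derive reach(b,b) via R1 from link(b,b)
round 1: derive reach(b,f) via R1 from link(b,f)
round 1: derive reach(b,h) via R1 from link(b,h)
round 1: derive reach(e,a) via R1 from link(e,a)
round 1: derive reach(e,g) via R1 from link(e,g)
round 1: derive reach(f,a) via R1 from link(f,a)
round 1: derive reach(f,e) via R1 from link(f,e)
round 1: derive reach(g,b) via R1 from link(g,b)
round 1: derive reach(g,e) via R1 from link(g,e)
round 2: derive reach(a,b) via R2 from reach(a,g), reach(g,b)
round 2: derive reach(a,e) via R2 from reach(a,g), reach(g,e)
round 2: derive reach(b,a) via R2 from reach(b,f), reach(f,a)
round 2: derive reach(b,e) via R2 from reach(b,f), reach(f,e)
round 2: derive reach(e,b) via R2 from reach(e,g), reach(g,b)
round 2: derive reach(e,e) via R2 from reach(e,g), reach(g,e)
round 2: derive reach(f,g) via R2 from reach(f,a), reach(a,g)
round 2: derive reach(g,a) via R2 from reach(g,e), reach(e,a)
round 2: derive reach(g,f) via R2 from reach(g,b), reach(b,f)
round 2: derive reach(g,g) via R2 from reach(g,e), reach(e,g)
round 2: derive reach(g,h) via R2 from reach(g,b), reach(b,h)
round 3: derive reach(a,a) via R2 from reach(a,b), reach(b,a)
round 3: derive reach(a,f) via R2 from reach(a,b), reach(b,f)
round 3: derive reach(a,h) via R2 from reach(a,b), reach(b,h)
round 3: derive reach(b,g) via R2 from reach(b,a), reach(a,g)
round 3: derive reach(e,f) via R2 from reach(e,b), reach(b,f)
round 3: derive reach(e,h) via R2 from reach(e,b), reach(b,h)
round 3: derive reach(f,b) via R2 from reach(f,a), reach(a,b)
round 3: derive reach(f,f) via R2 from reach(f,g), reach(g,f)
round 3: derive reach(f,h) via R2 from reach(f,g), reach(g,h)

yes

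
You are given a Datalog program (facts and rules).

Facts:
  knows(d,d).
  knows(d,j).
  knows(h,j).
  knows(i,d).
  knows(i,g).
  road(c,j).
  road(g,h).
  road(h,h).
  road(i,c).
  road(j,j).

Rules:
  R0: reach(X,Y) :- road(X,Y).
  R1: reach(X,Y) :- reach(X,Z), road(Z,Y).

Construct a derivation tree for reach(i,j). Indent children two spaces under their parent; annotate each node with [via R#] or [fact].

round 1: derive reach(c,j) via R0 from road(c,j)
round 1: derive reach(g,h) via R0 from road(g,h)
round 1: derive reach(h,h) via R0 from road(h,h)
round 1: derive reach(i,c) via R0 from road(i,c)
round 1: derive reach(j,j) via R0 from road(j,j)
round 2: derive reach(i,j) via R1 from reach(i,c), road(c,j)

reach(i,j)  [via R1]
  reach(i,c)  [via R0]
    road(i,c)  [fact]
  road(c,j)  [fact]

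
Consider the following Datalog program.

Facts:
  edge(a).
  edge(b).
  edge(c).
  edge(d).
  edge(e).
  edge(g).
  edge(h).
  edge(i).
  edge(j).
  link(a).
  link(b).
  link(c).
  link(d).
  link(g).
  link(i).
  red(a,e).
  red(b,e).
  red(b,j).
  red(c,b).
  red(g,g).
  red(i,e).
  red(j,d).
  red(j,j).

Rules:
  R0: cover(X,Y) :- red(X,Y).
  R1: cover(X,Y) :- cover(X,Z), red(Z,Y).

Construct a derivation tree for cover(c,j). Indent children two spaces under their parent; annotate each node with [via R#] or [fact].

round 1: derive cover(a,e) via R0 from red(a,e)
round 1: derive cover(b,e) via R0 from red(b,e)
round 1: derive cover(b,j) via R0 from red(b,j)
round 1: derive cover(c,b) via R0 from red(c,b)
round 1: derive cover(g,g) via R0 from red(g,g)
round 1: derive cover(i,e) via R0 from red(i,e)
round 1: derive cover(j,d) via R0 from red(j,d)
round 1: derive cover(j,j) via R0 from red(j,j)
round 2: derive cover(b,d) via R1 from cover(b,j), red(j,d)
round 2: derive cover(c,e) via R1 from cover(c,b), red(b,e)
round 2: derive cover(c,j) via R1 from cover(c,b), red(b,j)
round 3: derive cover(c,d) via R1 from cover(c,j), red(j,d)

cover(c,j)  [via R1]
  cover(c,b)  [via R0]
    red(c,b)  [fact]
  red(b,j)  [fact]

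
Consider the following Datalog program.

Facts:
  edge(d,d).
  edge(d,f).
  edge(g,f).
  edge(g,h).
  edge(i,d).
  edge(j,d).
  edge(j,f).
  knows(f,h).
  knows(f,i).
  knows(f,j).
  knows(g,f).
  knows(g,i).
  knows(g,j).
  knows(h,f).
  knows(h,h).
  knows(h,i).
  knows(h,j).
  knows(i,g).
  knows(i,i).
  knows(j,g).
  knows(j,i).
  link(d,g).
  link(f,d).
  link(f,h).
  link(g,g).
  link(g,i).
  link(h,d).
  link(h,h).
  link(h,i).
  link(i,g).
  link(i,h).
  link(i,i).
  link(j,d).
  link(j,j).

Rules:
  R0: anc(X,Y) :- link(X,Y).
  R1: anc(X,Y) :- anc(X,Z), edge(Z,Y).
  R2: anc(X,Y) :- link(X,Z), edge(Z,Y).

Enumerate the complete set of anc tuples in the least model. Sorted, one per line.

anc(d,f)
anc(d,g)
anc(d,h)
anc(f,d)
anc(f,f)
anc(f,h)
anc(g,d)
anc(g,f)
anc(g,g)
anc(g,h)
anc(g,i)
anc(h,d)
anc(h,f)
anc(h,h)
anc(h,i)
anc(i,d)
anc(i,f)
anc(i,g)
anc(i,h)
anc(i,i)
anc(j,d)
anc(j,f)
anc(j,j)

round 1: derive anc(d,g) via R0 from link(d,g)
round 1: derive anc(f,d) via R0 from link(f,d)
round 1: derive anc(f,h) via R0 from link(f,h)
round 1: derive anc(g,g) via R0 from link(g,g)
round 1: derive anc(g,i) via R0 from link(g,i)
round 1: derive anc(h,d) via R0 from link(h,d)
round 1: derive anc(h,h) via R0 from link(h,h)
round 1: derive anc(h,i) via R0 from link(h,i)
round 1: derive anc(i,g) via R0 from link(i,g)
round 1: derive anc(i,h) via R0 from link(i,h)
round 1: derive anc(i,i) via R0 from link(i,i)
round 1: derive anc(j,d) via R0 from link(j,d)
round 1: derive anc(j,j) via R0 from link(j,j)
round 1: derive anc(d,f) via R2 from link(d,g), edge(g,f)
round 1: derive anc(d,h) via R2 from link(d,g), edge(g,h)
round 1: derive anc(f,f) via R2 from link(f,d), edge(d,f)
round 1: derive anc(g,d) via R2 from link(g,i), edge(i,d)
round 1: derive anc(g,f) via R2 from link(g,g), edge(g,f)
round 1: derive anc(g,h) via R2 from link(g,g), edge(g,h)
round 1: derive anc(h,f) via R2 from link(h,d), edge(d,f)
round 1: derive anc(i,d) via R2 from link(i,i), edge(i,d)
round 1: derive anc(i,f) via R2 from link(i,g), edge(g,f)
round 1: derive anc(j,f) via R2 from link(j,d), edge(d,f)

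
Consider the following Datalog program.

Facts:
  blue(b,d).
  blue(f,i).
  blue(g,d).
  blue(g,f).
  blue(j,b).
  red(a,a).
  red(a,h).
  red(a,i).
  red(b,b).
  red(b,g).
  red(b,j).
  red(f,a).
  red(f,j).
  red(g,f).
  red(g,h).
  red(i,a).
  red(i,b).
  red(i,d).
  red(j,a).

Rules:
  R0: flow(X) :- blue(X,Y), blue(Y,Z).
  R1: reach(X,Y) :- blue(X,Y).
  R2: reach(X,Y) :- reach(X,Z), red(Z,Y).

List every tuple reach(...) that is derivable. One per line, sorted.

round 1: derive reach(b,d) via R1 from blue(b,d)
round 1: derive reach(f,i) via R1 from blue(f,i)
round 1: derive reach(g,d) via R1 from blue(g,d)
round 1: derive reach(g,f) via R1 from blue(g,f)
round 1: derive reach(j,b) via R1 from blue(j,b)
round 2: derive reach(f,a) via R2 from reach(f,i), red(i,a)
round 2: derive reach(f,b) via R2 from reach(f,i), red(i,b)
round 2: derive reach(f,d) via R2 from reach(f,i), red(i,d)
round 2: derive reach(g,a) via R2 from reach(g,f), red(f,a)
round 2: derive reach(g,j) via R2 from reach(g,f), red(f,j)
round 2: derive reach(j,g) via R2 from reach(j,b), red(b,g)
round 2: derive reach(j,j) via R2 from reach(j,b), red(b,j)
round 3: derive reach(f,g) via R2 from reach(f,b), red(b,g)
round 3: derive reach(f,h) via R2 from reach(f,a), red(a,h)
round 3: derive reach(f,j) via R2 from reach(f,b), red(b,j)
round 3: derive reach(g,h) via R2 from reach(g,a), red(a,h)
round 3: derive reach(g,i) via R2 from reach(g,a), red(a,i)
round 3: derive reach(j,a) via R2 from reach(j,j), red(j,a)
round 3: derive reach(j,f) via R2 from reach(j,g), red(g,f)
round 3: derive reach(j,h) via R2 from reach(j,g), red(g,h)
round 4: derive reach(f,f) via R2 from reach(f,g), red(g,f)
round 4: derive reach(g,b) via R2 from reach(g,i), red(i,b)
round 4: derive reach(j,i) via R2 from reach(j,a), red(a,i)
round 5: derive reach(g,g) via R2 from reach(g,b), red(b,g)
round 5: derive reach(j,d) via R2 from reach(j,i), red(i,d)

reach(b,d)
reach(f,a)
reach(f,b)
reach(f,d)
reach(f,f)
reach(f,g)
reach(f,h)
reach(f,i)
reach(f,j)
reach(g,a)
reach(g,b)
reach(g,d)
reach(g,f)
reach(g,g)
reach(g,h)
reach(g,i)
reach(g,j)
reach(j,a)
reach(j,b)
reach(j,d)
reach(j,f)
reach(j,g)
reach(j,h)
reach(j,i)
reach(j,j)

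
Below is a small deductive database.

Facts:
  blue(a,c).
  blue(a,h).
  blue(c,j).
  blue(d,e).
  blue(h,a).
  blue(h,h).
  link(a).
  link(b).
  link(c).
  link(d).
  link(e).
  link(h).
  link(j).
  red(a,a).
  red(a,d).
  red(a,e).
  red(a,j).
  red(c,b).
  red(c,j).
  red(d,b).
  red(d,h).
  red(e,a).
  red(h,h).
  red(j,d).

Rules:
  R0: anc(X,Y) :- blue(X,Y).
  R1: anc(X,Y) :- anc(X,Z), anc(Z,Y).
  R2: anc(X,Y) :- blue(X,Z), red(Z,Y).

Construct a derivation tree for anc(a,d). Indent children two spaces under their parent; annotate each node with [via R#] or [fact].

round 1: derive anc(a,c) via R0 from blue(a,c)
round 1: derive anc(a,h) via R0 from blue(a,h)
round 1: derive anc(c,j) via R0 from blue(c,j)
round 1: derive anc(d,e) via R0 from blue(d,e)
round 1: derive anc(h,a) via R0 from blue(h,a)
round 1: derive anc(h,h) via R0 from blue(h,h)
round 1: derive anc(a,b) via R2 from blue(a,c), red(c,b)
round 1: derive anc(a,j) via R2 from blue(a,c), red(c,j)
round 1: derive anc(c,d) via R2 from blue(c,j), red(j,d)
round 1: derive anc(d,a) via R2 from blue(d,e), red(e,a)
round 1: derive anc(h,d) via R2 from blue(h,a), red(a,d)
round 1: derive anc(h,e) via R2 from blue(h,a), red(a,e)
round 1: derive anc(h,j) via R2 from blue(h,a), red(a,j)
round 2: derive anc(a,a) via R1 from anc(a,h), anc(h,a)
round 2: derive anc(a,d) via R1 from anc(a,c), anc(c,d)
round 2: derive anc(a,e) via R1 from anc(a,h), anc(h,e)
round 2: derive anc(c,a) via R1 from anc(c,d), anc(d,a)
round 2: derive anc(c,e) via R1 from anc(c,d), anc(d,e)
round 2: derive anc(d,b) via R1 from anc(d,a), anc(a,b)
round 2: derive anc(d,c) via R1 from anc(d,a), anc(a,c)
round 2: derive anc(d,h) via R1 from anc(d,a), anc(a,h)
round 2: derive anc(d,j) via R1 from anc(d,a), anc(a,j)
round 2: derive anc(h,b) via R1 from anc(h,a), anc(a,b)
round 2: derive anc(h,c) via R1 from anc(h,a), anc(a,c)
round 3: derive anc(c,b) via R1 from anc(c,a), anc(a,b)
round 3: derive anc(c,c) via R1 from anc(c,a), anc(a,c)
round 3: derive anc(c,h) via R1 from anc(c,a), anc(a,h)
round 3: derive anc(d,d) via R1 from anc(d,a), anc(a,d)

anc(a,d)  [via R1]
  anc(a,c)  [via R0]
    blue(a,c)  [fact]
  anc(c,d)  [via R2]
    blue(c,j)  [fact]
    red(j,d)  [fact]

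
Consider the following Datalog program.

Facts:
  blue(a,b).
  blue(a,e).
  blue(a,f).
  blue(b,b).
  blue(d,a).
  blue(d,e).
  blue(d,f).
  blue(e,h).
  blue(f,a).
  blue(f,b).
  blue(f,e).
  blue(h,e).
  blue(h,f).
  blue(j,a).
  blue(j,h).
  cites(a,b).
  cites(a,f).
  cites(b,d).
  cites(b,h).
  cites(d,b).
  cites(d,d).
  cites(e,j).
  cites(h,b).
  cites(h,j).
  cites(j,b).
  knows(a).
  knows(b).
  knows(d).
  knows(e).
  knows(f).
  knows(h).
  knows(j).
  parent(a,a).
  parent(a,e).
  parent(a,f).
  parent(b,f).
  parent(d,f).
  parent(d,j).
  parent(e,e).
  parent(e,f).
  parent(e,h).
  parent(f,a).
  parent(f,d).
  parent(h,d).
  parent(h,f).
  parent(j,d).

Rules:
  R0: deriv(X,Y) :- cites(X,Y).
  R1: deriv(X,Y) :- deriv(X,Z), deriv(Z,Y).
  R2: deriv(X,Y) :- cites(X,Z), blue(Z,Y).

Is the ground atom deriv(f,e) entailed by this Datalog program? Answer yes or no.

round 1: derive deriv(a,b) via R0 from cites(a,b)
round 1: derive deriv(a,f) via R0 from cites(a,f)
round 1: derive deriv(b,d) via R0 from cites(b,d)
round 1: derive deriv(b,h) via R0 from cites(b,h)
round 1: derive deriv(d,b) via R0 from cites(d,b)
round 1: derive deriv(d,d) via R0 from cites(d,d)
round 1: derive deriv(e,j) via R0 from cites(e,j)
round 1: derive deriv(h,b) via R0 from cites(h,b)
round 1: derive deriv(h,j) via R0 from cites(h,j)
round 1: derive deriv(j,b) via R0 from cites(j,b)
round 1: derive deriv(a,a) via R2 from cites(a,f), blue(f,a)
round 1: derive deriv(a,e) via R2 from cites(a,f), blue(f,e)
round 1: derive deriv(b,a) via R2 from cites(b,d), blue(d,a)
round 1: derive deriv(b,e) via R2 from cites(b,d), blue(d,e)
round 1: derive deriv(b,f) via R2 from cites(b,d), blue(d,f)
round 1: derive deriv(d,a) via R2 from cites(d,d), blue(d,a)
round 1: derive deriv(d,e) via R2 from cites(d,d), blue(d,e)
round 1: derive deriv(d,f) via R2 from cites(d,d), blue(d,f)
round 1: derive deriv(e,a) via R2 from cites(e,j), blue(j,a)
round 1: derive deriv(e,h) via R2 from cites(e,j), blue(j,h)
round 1: derive deriv(h,a) via R2 from cites(h,j), blue(j,a)
round 1: derive deriv(h,h) via R2 from cites(h,j), blue(j,h)
round 2: derive deriv(a,d) via R1 from deriv(a,b), deriv(b,d)
round 2: derive deriv(a,h) via R1 from deriv(a,b), deriv(b,h)
round 2: derive deriv(a,j) via R1 from deriv(a,e), deriv(e,j)
round 2: derive deriv(b,b) via R1 from deriv(b,a), deriv(a,b)
round 2: derive deriv(b,j) via R1 from deriv(b,e), deriv(e,j)
round 2: derive deriv(d,h) via R1 from deriv(d,b), deriv(b,h)
round 2: derive deriv(d,j) via R1 from deriv(d,e), deriv(e,j)
round 2: derive deriv(e,b) via R1 from deriv(e,a), deriv(a,b)
round 2: derive deriv(e,e) via R1 from deriv(e,a), deriv(a,e)
round 2: derive deriv(e,f) via R1 from deriv(e,a), deriv(a,f)
round 2: derive deriv(h,d) via R1 from deriv(h,b), deriv(b,d)
round 2: derive deriv(h,e) via R1 from deriv(h,a), deriv(a,e)
round 2: derive deriv(h,f) via R1 from deriv(h,a), deriv(a,f)
round 2: derive deriv(j,a) via R1 from deriv(j,b), deriv(b,a)
round 2: derive deriv(j,d) via R1 from deriv(j,b), deriv(b,d)
round 2: derive deriv(j,e) via R1 from deriv(j,b), deriv(b,e)
round 2: derive deriv(j,f) via R1 from deriv(j,b), deriv(b,f)
round 2: derive deriv(j,h) via R1 from deriv(j,b), deriv(b,h)
round 3: derive deriv(e,d) via R1 from deriv(e,a), deriv(a,d)
round 3: derive deriv(j,j) via R1 from deriv(j,a), deriv(a,j)

no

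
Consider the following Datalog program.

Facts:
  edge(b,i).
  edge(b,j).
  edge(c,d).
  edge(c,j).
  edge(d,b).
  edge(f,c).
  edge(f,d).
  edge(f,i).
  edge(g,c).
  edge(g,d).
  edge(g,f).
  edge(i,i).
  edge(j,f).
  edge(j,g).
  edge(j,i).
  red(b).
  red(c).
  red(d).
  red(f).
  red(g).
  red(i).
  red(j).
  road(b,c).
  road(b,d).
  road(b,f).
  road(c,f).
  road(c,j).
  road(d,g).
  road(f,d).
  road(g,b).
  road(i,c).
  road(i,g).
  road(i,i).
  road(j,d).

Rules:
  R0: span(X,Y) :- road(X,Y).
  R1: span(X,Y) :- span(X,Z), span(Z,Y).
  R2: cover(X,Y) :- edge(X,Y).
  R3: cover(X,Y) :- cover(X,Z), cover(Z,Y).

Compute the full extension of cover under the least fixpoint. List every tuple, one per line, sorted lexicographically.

cover(b,b)
cover(b,c)
cover(b,d)
cover(b,f)
cover(b,g)
cover(b,i)
cover(b,j)
cover(c,b)
cover(c,c)
cover(c,d)
cover(c,f)
cover(c,g)
cover(c,i)
cover(c,j)
cover(d,b)
cover(d,c)
cover(d,d)
cover(d,f)
cover(d,g)
cover(d,i)
cover(d,j)
cover(f,b)
cover(f,c)
cover(f,d)
cover(f,f)
cover(f,g)
cover(f,i)
cover(f,j)
cover(g,b)
cover(g,c)
cover(g,d)
cover(g,f)
cover(g,g)
cover(g,i)
cover(g,j)
cover(i,i)
cover(j,b)
cover(j,c)
cover(j,d)
cover(j,f)
cover(j,g)
cover(j,i)
cover(j,j)

round 1: derive cover(b,i) via R2 from edge(b,i)
round 1: derive cover(b,j) via R2 from edge(b,j)
round 1: derive cover(c,d) via R2 from edge(c,d)
round 1: derive cover(c,j) via R2 from edge(c,j)
round 1: derive cover(d,b) via R2 from edge(d,b)
round 1: derive cover(f,c) via R2 from edge(f,c)
round 1: derive cover(f,d) via R2 from edge(f,d)
round 1: derive cover(f,i) via R2 from edge(f,i)
round 1: derive cover(g,c) via R2 from edge(g,c)
round 1: derive cover(g,d) via R2 from edge(g,d)
round 1: derive cover(g,f) via R2 from edge(g,f)
round 1: derive cover(i,i) via R2 from edge(i,i)
round 1: derive cover(j,f) via R2 from edge(j,f)
round 1: derive cover(j,g) via R2 from edge(j,g)
round 1: derive cover(j,i) via R2 from edge(j,i)
round 2: derive cover(b,f) via R3 from cover(b,j), cover(j,f)
round 2: derive cover(b,g) via R3 from cover(b,j), cover(j,g)
round 2: derive cover(c,b) via R3 from cover(c,d), cover(d,b)
round 2: derive cover(c,f) via R3 from cover(c,j), cover(j,f)
round 2: derive cover(c,g) via R3 from cover(c,j), cover(j,g)
round 2: derive cover(c,i) via R3 from cover(c,j), cover(j,i)
round 2: derive cover(d,i) via R3 from cover(d,b), cover(b,i)
round 2: derive cover(d,j) via R3 from cover(d,b), cover(b,j)
round 2: derive cover(f,b) via R3 from cover(f,d), cover(d,b)
round 2: derive cover(f,j) via R3 from cover(f,c), cover(c,j)
round 2: derive cover(g,b) via R3 from cover(g,d), cover(d,b)
round 2: derive cover(g,i) via R3 from cover(g,f), cover(f,i)
round 2: derive cover(g,j) via R3 from cover(g,c), cover(c,j)
round 2: derive cover(j,c) via R3 from cover(j,f), cover(f,c)
round 2: derive cover(j,d) via R3 from cover(j,f), cover(f,d)
round 3: derive cover(b,b) via R3 from cover(b,f), cover(f,b)
round 3: derive cover(b,c) via R3 from cover(b,f), cover(f,c)
round 3: derive cover(b,d) via R3 from cover(b,f), cover(f,d)
round 3: derive cover(c,c) via R3 from cover(c,f), cover(f,c)
round 3: derive cover(d,c) via R3 from cover(d,j), cover(j,c)
round 3: derive cover(d,d) via R3 from cover(d,j), cover(j,d)
round 3: derive cover(d,f) via R3 from cover(d,b), cover(b,f)
round 3: derive cover(d,g) via R3 from cover(d,b), cover(b,g)
round 3: derive cover(f,f) via R3 from cover(f,b), cover(b,f)
round 3: derive cover(f,g) via R3 from cover(f,b), cover(b,g)
round 3: derive cover(g,g) via R3 from cover(g,b), cover(b,g)
round 3: derive cover(j,b) via R3 from cover(j,c), cover(c,b)
round 3: derive cover(j,j) via R3 from cover(j,c), cover(c,j)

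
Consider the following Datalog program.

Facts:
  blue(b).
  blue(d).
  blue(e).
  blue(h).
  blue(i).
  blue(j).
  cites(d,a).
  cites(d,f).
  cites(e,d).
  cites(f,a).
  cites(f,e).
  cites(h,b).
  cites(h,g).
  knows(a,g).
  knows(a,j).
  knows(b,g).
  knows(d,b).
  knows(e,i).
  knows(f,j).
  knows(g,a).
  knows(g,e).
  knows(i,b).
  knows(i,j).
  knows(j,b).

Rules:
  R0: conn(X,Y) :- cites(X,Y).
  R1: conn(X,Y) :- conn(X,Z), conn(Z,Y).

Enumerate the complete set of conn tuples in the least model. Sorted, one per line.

conn(d,a)
conn(d,d)
conn(d,e)
conn(d,f)
conn(e,a)
conn(e,d)
conn(e,e)
conn(e,f)
conn(f,a)
conn(f,d)
conn(f,e)
conn(f,f)
conn(h,b)
conn(h,g)

round 1: derive conn(d,a) via R0 from cites(d,a)
round 1: derive conn(d,f) via R0 from cites(d,f)
round 1: derive conn(e,d) via R0 from cites(e,d)
round 1: derive conn(f,a) via R0 from cites(f,a)
round 1: derive conn(f,e) via R0 from cites(f,e)
round 1: derive conn(h,b) via R0 from cites(h,b)
round 1: derive conn(h,g) via R0 from cites(h,g)
round 2: derive conn(d,e) via R1 from conn(d,f), conn(f,e)
round 2: derive conn(e,a) via R1 from conn(e,d), conn(d,a)
round 2: derive conn(e,f) via R1 from conn(e,d), conn(d,f)
round 2: derive conn(f,d) via R1 from conn(f,e), conn(e,d)
round 3: derive conn(d,d) via R1 from conn(d,e), conn(e,d)
round 3: derive conn(e,e) via R1 from conn(e,d), conn(d,e)
round 3: derive conn(f,f) via R1 from conn(f,d), conn(d,f)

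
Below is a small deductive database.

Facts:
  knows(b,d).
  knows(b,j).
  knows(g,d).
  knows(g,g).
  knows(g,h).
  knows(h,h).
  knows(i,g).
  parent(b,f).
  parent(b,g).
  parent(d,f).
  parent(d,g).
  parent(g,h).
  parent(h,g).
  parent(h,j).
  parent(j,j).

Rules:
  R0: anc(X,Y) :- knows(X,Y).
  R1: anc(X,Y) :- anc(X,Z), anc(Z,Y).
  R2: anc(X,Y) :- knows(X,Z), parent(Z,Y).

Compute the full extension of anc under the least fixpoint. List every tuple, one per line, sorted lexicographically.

round 1: derive anc(b,d) via R0 from knows(b,d)
round 1: derive anc(b,j) via R0 from knows(b,j)
round 1: derive anc(g,d) via R0 from knows(g,d)
round 1: derive anc(g,g) via R0 from knows(g,g)
round 1: derive anc(g,h) via R0 from knows(g,h)
round 1: derive anc(h,h) via R0 from knows(h,h)
round 1: derive anc(i,g) via R0 from knows(i,g)
round 1: derive anc(b,f) via R2 from knows(b,d), parent(d,f)
round 1: derive anc(b,g) via R2 from knows(b,d), parent(d,g)
round 1: derive anc(g,f) via R2 from knows(g,d), parent(d,f)
round 1: derive anc(g,j) via R2 from knows(g,h), parent(h,j)
round 1: derive anc(h,g) via R2 from knows(h,h), parent(h,g)
round 1: derive anc(h,j) via R2 from knows(h,h), parent(h,j)
round 1: derive anc(i,h) via R2 from knows(i,g), parent(g,h)
round 2: derive anc(b,h) via R1 from anc(b,g), anc(g,h)
round 2: derive anc(h,d) via R1 from anc(h,g), anc(g,d)
round 2: derive anc(h,f) via R1 from anc(h,g), anc(g,f)
round 2: derive anc(i,d) via R1 from anc(i,g), anc(g,d)
round 2: derive anc(i,f) via R1 from anc(i,g), anc(g,f)
round 2: derive anc(i,j) via R1 from anc(i,g), anc(g,j)

anc(b,d)
anc(b,f)
anc(b,g)
anc(b,h)
anc(b,j)
anc(g,d)
anc(g,f)
anc(g,g)
anc(g,h)
anc(g,j)
anc(h,d)
anc(h,f)
anc(h,g)
anc(h,h)
anc(h,j)
anc(i,d)
anc(i,f)
anc(i,g)
anc(i,h)
anc(i,j)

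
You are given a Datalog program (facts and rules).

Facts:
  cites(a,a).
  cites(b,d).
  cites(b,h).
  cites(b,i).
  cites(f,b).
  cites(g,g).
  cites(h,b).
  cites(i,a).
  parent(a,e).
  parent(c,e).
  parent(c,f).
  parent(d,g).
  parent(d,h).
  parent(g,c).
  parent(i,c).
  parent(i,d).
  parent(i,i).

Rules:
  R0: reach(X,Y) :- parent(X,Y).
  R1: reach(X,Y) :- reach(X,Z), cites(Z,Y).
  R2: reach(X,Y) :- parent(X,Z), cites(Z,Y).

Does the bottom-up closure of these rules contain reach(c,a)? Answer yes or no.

round 1: derive reach(a,e) via R0 from parent(a,e)
round 1: derive reach(c,e) via R0 from parent(c,e)
round 1: derive reach(c,f) via R0 from parent(c,f)
round 1: derive reach(d,g) via R0 from parent(d,g)
round 1: derive reach(d,h) via R0 from parent(d,h)
round 1: derive reach(g,c) via R0 from parent(g,c)
round 1: derive reach(i,c) via R0 from parent(i,c)
round 1: derive reach(i,d) via R0 from parent(i,d)
round 1: derive reach(i,i) via R0 from parent(i,i)
round 1: derive reach(c,b) via R2 from parent(c,f), cites(f,b)
round 1: derive reach(d,b) via R2 from parent(d,h), cites(h,b)
round 1: derive reach(i,a) via R2 from parent(i,i), cites(i,a)
round 2: derive reach(c,d) via R1 from reach(c,b), cites(b,d)
round 2: derive reach(c,h) via R1 from reach(c,b), cites(b,h)
round 2: derive reach(c,i) via R1 from reach(c,b), cites(b,i)
round 2: derive reach(d,d) via R1 from reach(d,b), cites(b,d)
round 2: derive reach(d,i) via R1 from reach(d,b), cites(b,i)
round 3: derive reach(c,a) via R1 from reach(c,i), cites(i,a)
round 3: derive reach(d,a) via R1 from reach(d,i), cites(i,a)

yes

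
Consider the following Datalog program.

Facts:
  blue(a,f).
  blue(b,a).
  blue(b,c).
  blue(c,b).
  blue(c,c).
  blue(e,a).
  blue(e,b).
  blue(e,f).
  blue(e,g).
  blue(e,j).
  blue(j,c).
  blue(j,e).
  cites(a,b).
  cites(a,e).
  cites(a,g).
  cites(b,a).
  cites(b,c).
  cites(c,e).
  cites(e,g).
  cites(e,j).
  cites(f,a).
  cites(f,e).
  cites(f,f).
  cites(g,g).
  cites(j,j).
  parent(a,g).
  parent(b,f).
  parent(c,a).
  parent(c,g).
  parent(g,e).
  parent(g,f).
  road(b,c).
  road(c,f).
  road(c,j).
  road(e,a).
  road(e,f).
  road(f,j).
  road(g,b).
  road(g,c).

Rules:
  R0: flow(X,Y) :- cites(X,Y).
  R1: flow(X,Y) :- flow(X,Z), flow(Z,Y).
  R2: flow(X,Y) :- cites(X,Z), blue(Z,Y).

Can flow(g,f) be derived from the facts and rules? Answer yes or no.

round 1: derive flow(a,b) via R0 from cites(a,b)
round 1: derive flow(a,e) via R0 from cites(a,e)
round 1: derive flow(a,g) via R0 from cites(a,g)
round 1: derive flow(b,a) via R0 from cites(b,a)
round 1: derive flow(b,c) via R0 from cites(b,c)
round 1: derive flow(c,e) via R0 from cites(c,e)
round 1: derive flow(e,g) via R0 from cites(e,g)
round 1: derive flow(e,j) via R0 from cites(e,j)
round 1: derive flow(f,a) via R0 from cites(f,a)
round 1: derive flow(f,e) via R0 from cites(f,e)
round 1: derive flow(f,f) via R0 from cites(f,f)
round 1: derive flow(g,g) via R0 from cites(g,g)
round 1: derive flow(j,j) via R0 from cites(j,j)
round 1: derive flow(a,a) via R2 from cites(a,b), blue(b,a)
round 1: derive flow(a,c) via R2 from cites(a,b), blue(b,c)
round 1: derive flow(a,f) via R2 from cites(a,e), blue(e,f)
round 1: derive flow(a,j) via R2 from cites(a,e), blue(e,j)
round 1: derive flow(b,b) via R2 from cites(b,c), blue(c,b)
round 1: derive flow(b,f) via R2 from cites(b,a), blue(a,f)
round 1: derive flow(c,a) via R2 from cites(c,e), blue(e,a)
round 1: derive flow(c,b) via R2 from cites(c,e), blue(e,b)
round 1: derive flow(c,f) via R2 from cites(c,e), blue(e,f)
round 1: derive flow(c,g) via R2 from cites(c,e), blue(e,g)
round 1: derive flow(c,j) via R2 from cites(c,e), blue(e,j)
round 1: derive flow(e,c) via R2 from cites(e,j), blue(j,c)
round 1: derive flow(e,e) via R2 from cites(e,j), blue(j,e)
round 1: derive flow(f,b) via R2 from cites(f,e), blue(e,b)
round 1: derive flow(f,g) via R2 from cites(f,e), blue(e,g)
round 1: derive flow(f,j) via R2 from cites(f,e), blue(e,j)
round 1: derive flow(j,c) via R2 from cites(j,j), blue(j,c)
round 1: derive flow(j,e) via R2 from cites(j,j), blue(j,e)
round 2: derive flow(b,e) via R1 from flow(b,a), flow(a,e)
round 2: derive flow(b,g) via R1 from flow(b,a), flow(a,g)
round 2: derive flow(b,j) via R1 from flow(b,a), flow(a,j)
round 2: derive flow(c,c) via R1 from flow(c,a), flow(a,c)
round 2: derive flow(e,a) via R1 from flow(e,c), flow(c,a)
round 2: derive flow(e,b) via R1 from flow(e,c), flow(c,b)
round 2: derive flow(e,f) via R1 from flow(e,c), flow(c,f)
round 2: derive flow(f,c) via R1 from flow(f,a), flow(a,c)
round 2: derive flow(j,a) via R1 from flow(j,c), flow(c,a)
round 2: derive flow(j,b) via R1 from flow(j,c), flow(c,b)
round 2: derive flow(j,f) via R1 from flow(j,c), flow(c,f)
round 2: derive flow(j,g) via R1 from flow(j,c), flow(c,g)

no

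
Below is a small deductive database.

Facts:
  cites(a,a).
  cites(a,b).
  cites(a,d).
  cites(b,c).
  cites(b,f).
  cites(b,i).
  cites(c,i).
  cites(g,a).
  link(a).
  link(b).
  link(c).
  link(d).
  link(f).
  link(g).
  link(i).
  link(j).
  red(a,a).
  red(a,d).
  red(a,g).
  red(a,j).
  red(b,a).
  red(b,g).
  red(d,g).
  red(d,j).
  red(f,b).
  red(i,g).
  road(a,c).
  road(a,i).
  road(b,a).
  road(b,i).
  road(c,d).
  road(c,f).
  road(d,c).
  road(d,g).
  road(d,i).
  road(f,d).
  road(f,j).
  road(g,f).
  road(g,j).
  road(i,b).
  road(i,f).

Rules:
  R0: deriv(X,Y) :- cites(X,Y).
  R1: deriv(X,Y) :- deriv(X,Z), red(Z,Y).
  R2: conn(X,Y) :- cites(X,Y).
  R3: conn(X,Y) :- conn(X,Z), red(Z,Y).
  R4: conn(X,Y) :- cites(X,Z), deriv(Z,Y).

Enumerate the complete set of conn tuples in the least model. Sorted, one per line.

conn(a,a)
conn(a,b)
conn(a,c)
conn(a,d)
conn(a,f)
conn(a,g)
conn(a,i)
conn(a,j)
conn(b,a)
conn(b,b)
conn(b,c)
conn(b,d)
conn(b,f)
conn(b,g)
conn(b,i)
conn(b,j)
conn(c,g)
conn(c,i)
conn(g,a)
conn(g,b)
conn(g,d)
conn(g,g)
conn(g,j)

round 1: derive deriv(a,a) via R0 from cites(a,a)
round 1: derive deriv(a,b) via R0 from cites(a,b)
round 1: derive deriv(a,d) via R0 from cites(a,d)
round 1: derive deriv(b,c) via R0 from cites(b,c)
round 1: derive deriv(b,f) via R0 from cites(b,f)
round 1: derive deriv(b,i) via R0 from cites(b,i)
round 1: derive deriv(c,i) via R0 from cites(c,i)
round 1: derive deriv(g,a) via R0 from cites(g,a)
round 1: derive conn(a,a) via R2 from cites(a,a)
round 1: derive conn(a,b) via R2 from cites(a,b)
round 1: derive conn(a,d) via R2 from cites(a,d)
round 1: derive conn(b,c) via R2 from cites(b,c)
round 1: derive conn(b,f) via R2 from cites(b,f)
round 1: derive conn(b,i) via R2 from cites(b,i)
round 1: derive conn(c,i) via R2 from cites(c,i)
round 1: derive conn(g,a) via R2 from cites(g,a)
round 2: derive deriv(a,g) via R1 from deriv(a,a), red(a,g)
round 2: derive deriv(a,j) via R1 from deriv(a,a), red(a,j)
round 2: derive deriv(b,b) via R1 from deriv(b,f), red(f,b)
round 2: derive deriv(b,g) via R1 from deriv(b,i), red(i,g)
round 2: derive deriv(c,g) via R1 from deriv(c,i), red(i,g)
round 2: derive deriv(g,d) via R1 from deriv(g,a), red(a,d)
round 2: derive deriv(g,g) via R1 from deriv(g,a), red(a,g)
round 2: derive deriv(g,j) via R1 from deriv(g,a), red(a,j)
round 2: derive conn(a,g) via R3 from conn(a,a), red(a,g)
round 2: derive conn(a,j) via R3 from conn(a,a), red(a,j)
round 2: derive conn(b,b) via R3 from conn(b,f), red(f,b)
round 2: derive conn(b,g) via R3 from conn(b,i), red(i,g)
round 2: derive conn(c,g) via R3 from conn(c,i), red(i,g)
round 2: derive conn(g,d) via R3 from conn(g,a), red(a,d)
round 2: derive conn(g,g) via R3 from conn(g,a), red(a,g)
round 2: derive conn(g,j) via R3 from conn(g,a), red(a,j)
round 2: derive conn(a,c) via R4 from cites(a,b), deriv(b,c)
round 2: derive conn(a,f) via R4 from cites(a,b), deriv(b,f)
round 2: derive conn(a,i) via R4 from cites(a,b), deriv(b,i)
round 2: derive conn(g,b) via R4 from cites(g,a), deriv(a,b)
round 3: derive deriv(b,a) via R1 from deriv(b,b), red(b,a)
round 3: derive conn(b,a) via R3 from conn(b,b), red(b,a)
round 4: derive deriv(b,d) via R1 from deriv(b,a), red(a,d)
round 4: derive deriv(b,j) via R1 from deriv(b,a), red(a,j)
round 4: derive conn(b,d) via R3 from conn(b,a), red(a,d)
round 4: derive conn(b,j) via R3 from conn(b,a), red(a,j)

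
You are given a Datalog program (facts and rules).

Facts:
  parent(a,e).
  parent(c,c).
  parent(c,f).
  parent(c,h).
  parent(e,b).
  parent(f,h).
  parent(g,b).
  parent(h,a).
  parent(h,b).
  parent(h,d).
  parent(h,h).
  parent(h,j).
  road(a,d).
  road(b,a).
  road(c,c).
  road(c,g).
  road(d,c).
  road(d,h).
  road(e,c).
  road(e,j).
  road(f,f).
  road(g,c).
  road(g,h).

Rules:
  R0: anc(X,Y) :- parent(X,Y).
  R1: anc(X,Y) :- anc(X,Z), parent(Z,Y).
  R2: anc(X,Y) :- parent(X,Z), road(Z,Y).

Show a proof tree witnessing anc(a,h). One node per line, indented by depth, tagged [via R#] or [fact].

anc(a,h)  [via R1]
  anc(a,c)  [via R2]
    parent(a,e)  [fact]
    road(e,c)  [fact]
  parent(c,h)  [fact]

round 1: derive anc(a,e) via R0 from parent(a,e)
round 1: derive anc(c,c) via R0 from parent(c,c)
round 1: derive anc(c,f) via R0 from parent(c,f)
round 1: derive anc(c,h) via R0 from parent(c,h)
round 1: derive anc(e,b) via R0 from parent(e,b)
round 1: derive anc(f,h) via R0 from parent(f,h)
round 1: derive anc(g,b) via R0 from parent(g,b)
round 1: derive anc(h,a) via R0 from parent(h,a)
round 1: derive anc(h,b) via R0 from parent(h,b)
round 1: derive anc(h,d) via R0 from parent(h,d)
round 1: derive anc(h,h) via R0 from parent(h,h)
round 1: derive anc(h,j) via R0 from parent(h,j)
round 1: derive anc(a,c) via R2 from parent(a,e), road(e,c)
round 1: derive anc(a,j) via R2 from parent(a,e), road(e,j)
round 1: derive anc(c,g) via R2 from parent(c,c), road(c,g)
round 1: derive anc(e,a) via R2 from parent(e,b), road(b,a)
round 1: derive anc(g,a) via R2 from parent(g,b), road(b,a)
round 1: derive anc(h,c) via R2 from parent(h,d), road(d,c)
round 2: derive anc(a,b) via R1 from anc(a,e), parent(e,b)
round 2: derive anc(a,f) via R1 from anc(a,c), parent(c,f)
round 2: derive anc(a,h) via R1 from anc(a,c), parent(c,h)
round 2: derive anc(c,a) via R1 from anc(c,h), parent(h,a)
round 2: derive anc(c,b) via R1 from anc(c,g), parent(g,b)
round 2: derive anc(c,d) via R1 from anc(c,h), parent(h,d)
round 2: derive anc(c,j) via R1 from anc(c,h), parent(h,j)
round 2: derive anc(e,e) via R1 from anc(e,a), parent(a,e)
round 2: derive anc(f,a) via R1 from anc(f,h), parent(h,a)
round 2: derive anc(f,b) via R1 from anc(f,h), parent(h,b)
round 2: derive anc(f,d) via R1 from anc(f,h), parent(h,d)
round 2: derive anc(f,j) via R1 from anc(f,h), parent(h,j)
round 2: derive anc(g,e) via R1 from anc(g,a), parent(a,e)
round 2: derive anc(h,e) via R1 from anc(h,a), parent(a,e)
round 2: derive anc(h,f) via R1 from anc(h,c), parent(c,f)
round 3: derive anc(a,a) via R1 from anc(a,h), parent(h,a)
round 3: derive anc(a,d) via R1 from anc(a,h), parent(h,d)
round 3: derive anc(c,e) via R1 from anc(c,a), parent(a,e)
round 3: derive anc(f,e) via R1 from anc(f,a), parent(a,e)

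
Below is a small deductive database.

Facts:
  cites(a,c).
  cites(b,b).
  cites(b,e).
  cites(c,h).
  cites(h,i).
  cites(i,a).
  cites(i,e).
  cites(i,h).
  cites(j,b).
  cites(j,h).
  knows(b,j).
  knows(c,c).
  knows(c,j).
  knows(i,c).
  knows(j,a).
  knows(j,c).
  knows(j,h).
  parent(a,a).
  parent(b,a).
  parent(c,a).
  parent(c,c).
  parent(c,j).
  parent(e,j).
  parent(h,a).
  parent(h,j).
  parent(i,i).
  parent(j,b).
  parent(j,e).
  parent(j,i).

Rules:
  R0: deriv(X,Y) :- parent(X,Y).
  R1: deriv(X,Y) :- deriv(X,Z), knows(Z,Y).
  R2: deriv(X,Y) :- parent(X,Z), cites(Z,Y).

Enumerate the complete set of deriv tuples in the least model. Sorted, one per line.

round 1: derive deriv(a,a) via R0 from parent(a,a)
round 1: derive deriv(b,a) via R0 from parent(b,a)
round 1: derive deriv(c,a) via R0 from parent(c,a)
round 1: derive deriv(c,c) via R0 from parent(c,c)
round 1: derive deriv(c,j) via R0 from parent(c,j)
round 1: derive deriv(e,j) via R0 from parent(e,j)
round 1: derive deriv(h,a) via R0 from parent(h,a)
round 1: derive deriv(h,j) via R0 from parent(h,j)
round 1: derive deriv(i,i) via R0 from parent(i,i)
round 1: derive deriv(j,b) via R0 from parent(j,b)
round 1: derive deriv(j,e) via R0 from parent(j,e)
round 1: derive deriv(j,i) via R0 from parent(j,i)
round 1: derive deriv(a,c) via R2 from parent(a,a), cites(a,c)
round 1: derive deriv(b,c) via R2 from parent(b,a), cites(a,c)
round 1: derive deriv(c,b) via R2 from parent(c,j), cites(j,b)
round 1: derive deriv(c,h) via R2 from parent(c,c), cites(c,h)
round 1: derive deriv(e,b) via R2 from parent(e,j), cites(j,b)
round 1: derive deriv(e,h) via R2 from parent(e,j), cites(j,h)
round 1: derive deriv(h,b) via R2 from parent(h,j), cites(j,b)
round 1: derive deriv(h,c) via R2 from parent(h,a), cites(a,c)
round 1: derive deriv(h,h) via R2 from parent(h,j), cites(j,h)
round 1: derive deriv(i,a) via R2 from parent(i,i), cites(i,a)
round 1: derive deriv(i,e) via R2 from parent(i,i), cites(i,e)
round 1: derive deriv(i,h) via R2 from parent(i,i), cites(i,h)
round 1: derive deriv(j,a) via R2 from parent(j,i), cites(i,a)
round 1: derive deriv(j,h) via R2 from parent(j,i), cites(i,h)
round 2: derive deriv(a,j) via R1 from deriv(a,c), knows(c,j)
round 2: derive deriv(b,j) via R1 from deriv(b,c), knows(c,j)
round 2: derive deriv(e,a) via R1 from deriv(e,j), knows(j,a)
round 2: derive deriv(e,c) via R1 from deriv(e,j), knows(j,c)
round 2: derive deriv(i,c) via R1 from deriv(i,i), knows(i,c)
round 2: derive deriv(j,c) via R1 from deriv(j,i), knows(i,c)
round 2: derive deriv(j,j) via R1 from deriv(j,b), knows(b,j)
round 3: derive deriv(a,h) via R1 from deriv(a,j), knows(j,h)
round 3: derive deriv(b,h) via R1 from deriv(b,j), knows(j,h)
round 3: derive deriv(i,j) via R1 from deriv(i,c), knows(c,j)

deriv(a,a)
deriv(a,c)
deriv(a,h)
deriv(a,j)
deriv(b,a)
deriv(b,c)
deriv(b,h)
deriv(b,j)
deriv(c,a)
deriv(c,b)
deriv(c,c)
deriv(c,h)
deriv(c,j)
deriv(e,a)
deriv(e,b)
deriv(e,c)
deriv(e,h)
deriv(e,j)
deriv(h,a)
deriv(h,b)
deriv(h,c)
deriv(h,h)
deriv(h,j)
deriv(i,a)
deriv(i,c)
deriv(i,e)
deriv(i,h)
deriv(i,i)
deriv(i,j)
deriv(j,a)
deriv(j,b)
deriv(j,c)
deriv(j,e)
deriv(j,h)
deriv(j,i)
deriv(j,j)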